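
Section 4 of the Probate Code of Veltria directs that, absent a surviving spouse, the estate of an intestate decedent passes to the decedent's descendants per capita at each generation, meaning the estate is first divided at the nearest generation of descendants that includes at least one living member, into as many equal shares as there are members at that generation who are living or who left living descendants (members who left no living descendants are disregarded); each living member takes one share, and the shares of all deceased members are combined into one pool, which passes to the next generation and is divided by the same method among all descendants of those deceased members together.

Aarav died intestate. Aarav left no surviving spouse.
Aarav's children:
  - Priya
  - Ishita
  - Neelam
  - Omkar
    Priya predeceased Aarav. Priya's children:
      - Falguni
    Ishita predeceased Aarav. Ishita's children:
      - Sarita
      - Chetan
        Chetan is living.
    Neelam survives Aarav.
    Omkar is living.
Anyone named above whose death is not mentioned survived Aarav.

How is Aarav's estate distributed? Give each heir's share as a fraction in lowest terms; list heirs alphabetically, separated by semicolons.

There is no surviving spouse, so the entire estate passes to Aarav's descendants per capita at each generation.
At generation 1 (Priya, Ishita, Neelam, Omkar) there are 4 shares of (1)/4 = 1/4 each.
Living: Neelam and Omkar — each takes 1/4.
Deceased: Priya and Ishita. Their combined 1/2 is pooled and carried to generation 2.
At generation 2 (Falguni, Sarita, Chetan) there are 3 shares of (1/2)/3 = 1/6 each.
Living: Falguni, Sarita, and Chetan — each takes 1/6.

Chetan 1/6; Falguni 1/6; Neelam 1/4; Omkar 1/4; Sarita 1/6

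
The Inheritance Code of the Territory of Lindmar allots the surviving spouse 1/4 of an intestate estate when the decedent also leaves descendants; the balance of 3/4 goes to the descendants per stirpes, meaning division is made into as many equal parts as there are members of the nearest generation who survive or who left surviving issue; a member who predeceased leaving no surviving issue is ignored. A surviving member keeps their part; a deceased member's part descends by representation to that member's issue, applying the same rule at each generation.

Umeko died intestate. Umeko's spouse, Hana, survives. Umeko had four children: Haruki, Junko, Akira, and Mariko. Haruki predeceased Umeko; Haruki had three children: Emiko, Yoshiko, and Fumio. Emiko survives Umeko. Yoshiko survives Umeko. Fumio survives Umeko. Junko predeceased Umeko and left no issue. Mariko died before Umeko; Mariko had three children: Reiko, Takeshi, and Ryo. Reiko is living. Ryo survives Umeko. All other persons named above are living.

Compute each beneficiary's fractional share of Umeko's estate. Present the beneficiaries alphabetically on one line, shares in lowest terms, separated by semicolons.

Akira 1/4; Emiko 1/12; Fumio 1/12; Hana 1/4; Reiko 1/12; Ryo 1/12; Takeshi 1/12; Yoshiko 1/12

Hana, as surviving spouse, takes 1/4.
The remaining 3/4 passes to Umeko's descendants per stirpes.
Junko left no surviving issue, so that branch lapses and is disregarded.
The 3/4 is divided into 3 equal shares of 1/4 among Haruki, Akira, Mariko.
Haruki predeceased; the 1/4 allotted to Haruki's branch passes to Haruki's issue by representation.
The 1/4 is divided into 3 equal shares of 1/12 among Emiko, Yoshiko, Fumio.
Emiko is living and takes 1/12.
Yoshiko is living and takes 1/12.
Fumio is living and takes 1/12.
Akira is living and takes 1/4.
Mariko predeceased; the 1/4 allotted to Mariko's branch passes to Mariko's issue by representation.
The 1/4 is divided into 3 equal shares of 1/12 among Reiko, Takeshi, Ryo.
Reiko is living and takes 1/12.
Takeshi is living and takes 1/12.
Ryo is living and takes 1/12.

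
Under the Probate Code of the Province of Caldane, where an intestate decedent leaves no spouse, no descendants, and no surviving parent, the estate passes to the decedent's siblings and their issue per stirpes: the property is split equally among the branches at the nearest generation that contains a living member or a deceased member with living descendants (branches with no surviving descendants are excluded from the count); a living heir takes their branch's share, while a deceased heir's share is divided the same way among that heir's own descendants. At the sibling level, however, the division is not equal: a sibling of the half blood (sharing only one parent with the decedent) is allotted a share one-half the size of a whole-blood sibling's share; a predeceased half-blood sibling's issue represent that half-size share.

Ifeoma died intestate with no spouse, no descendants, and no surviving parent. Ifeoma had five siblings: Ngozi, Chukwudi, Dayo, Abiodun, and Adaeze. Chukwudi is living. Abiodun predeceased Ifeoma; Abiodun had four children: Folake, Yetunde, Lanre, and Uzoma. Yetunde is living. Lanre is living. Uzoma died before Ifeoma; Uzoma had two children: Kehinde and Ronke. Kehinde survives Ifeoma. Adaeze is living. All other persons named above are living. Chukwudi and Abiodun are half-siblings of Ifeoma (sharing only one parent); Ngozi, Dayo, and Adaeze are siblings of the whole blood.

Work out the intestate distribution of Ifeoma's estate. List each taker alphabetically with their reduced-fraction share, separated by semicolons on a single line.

No spouse, descendants, or parent survives, so the estate passes to Ifeoma's siblings per stirpes.
Half-blood siblings count for one-half the weight of whole-blood siblings at the initial division.
Dividing 1 in proportion to weights (total weight 4): Ngozi (weight 1) → 1/4; Chukwudi (weight 1/2) → 1/8; Dayo (weight 1) → 1/4; Abiodun (weight 1/2) → 1/8; Adaeze (weight 1) → 1/4.
Ngozi is living and takes 1/4.
Chukwudi is living and takes 1/8.
Dayo is living and takes 1/4.
Abiodun predeceased; the 1/8 allotted to Abiodun's branch passes to Abiodun's issue by representation.
The 1/8 is divided into 4 equal shares of 1/32 among Folake, Yetunde, Lanre, Uzoma.
Folake is living and takes 1/32.
Yetunde is living and takes 1/32.
Lanre is living and takes 1/32.
Uzoma predeceased; the 1/32 allotted to Uzoma's branch passes to Uzoma's issue by representation.
The 1/32 is divided into 2 equal shares of 1/64 among Kehinde, Ronke.
Kehinde is living and takes 1/64.
Ronke is living and takes 1/64.
Adaeze is living and takes 1/4.

Adaeze 1/4; Chukwudi 1/8; Dayo 1/4; Folake 1/32; Kehinde 1/64; Lanre 1/32; Ngozi 1/4; Ronke 1/64; Yetunde 1/32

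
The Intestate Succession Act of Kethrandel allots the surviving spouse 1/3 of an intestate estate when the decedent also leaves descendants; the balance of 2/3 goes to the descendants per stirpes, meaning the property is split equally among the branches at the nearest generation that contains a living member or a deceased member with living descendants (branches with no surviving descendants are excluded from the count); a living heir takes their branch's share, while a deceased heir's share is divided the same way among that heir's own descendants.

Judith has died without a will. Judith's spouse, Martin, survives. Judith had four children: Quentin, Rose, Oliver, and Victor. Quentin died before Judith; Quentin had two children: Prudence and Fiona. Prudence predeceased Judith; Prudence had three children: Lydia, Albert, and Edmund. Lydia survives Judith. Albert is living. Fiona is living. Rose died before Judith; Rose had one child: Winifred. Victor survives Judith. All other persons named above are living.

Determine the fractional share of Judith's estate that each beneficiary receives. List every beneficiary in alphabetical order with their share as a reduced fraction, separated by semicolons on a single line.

Albert 1/36; Edmund 1/36; Fiona 1/12; Lydia 1/36; Martin 1/3; Oliver 1/6; Victor 1/6; Winifred 1/6

Martin, as surviving spouse, takes 1/3.
The remaining 2/3 passes to Judith's descendants per stirpes.
The 2/3 is divided into 4 equal shares of 1/6 among Quentin, Rose, Oliver, Victor.
Quentin predeceased; the 1/6 allotted to Quentin's branch passes to Quentin's issue by representation.
The 1/6 is divided into 2 equal shares of 1/12 among Prudence, Fiona.
Prudence predeceased; the 1/12 allotted to Prudence's branch passes to Prudence's issue by representation.
The 1/12 is divided into 3 equal shares of 1/36 among Lydia, Albert, Edmund.
Lydia is living and takes 1/36.
Albert is living and takes 1/36.
Edmund is living and takes 1/36.
Fiona is living and takes 1/12.
Rose predeceased; the 1/6 allotted to Rose's branch passes to Rose's issue by representation.
Winifred is the sole taker at this level and receives the full 1/6.
Oliver is living and takes 1/6.
Victor is living and takes 1/6.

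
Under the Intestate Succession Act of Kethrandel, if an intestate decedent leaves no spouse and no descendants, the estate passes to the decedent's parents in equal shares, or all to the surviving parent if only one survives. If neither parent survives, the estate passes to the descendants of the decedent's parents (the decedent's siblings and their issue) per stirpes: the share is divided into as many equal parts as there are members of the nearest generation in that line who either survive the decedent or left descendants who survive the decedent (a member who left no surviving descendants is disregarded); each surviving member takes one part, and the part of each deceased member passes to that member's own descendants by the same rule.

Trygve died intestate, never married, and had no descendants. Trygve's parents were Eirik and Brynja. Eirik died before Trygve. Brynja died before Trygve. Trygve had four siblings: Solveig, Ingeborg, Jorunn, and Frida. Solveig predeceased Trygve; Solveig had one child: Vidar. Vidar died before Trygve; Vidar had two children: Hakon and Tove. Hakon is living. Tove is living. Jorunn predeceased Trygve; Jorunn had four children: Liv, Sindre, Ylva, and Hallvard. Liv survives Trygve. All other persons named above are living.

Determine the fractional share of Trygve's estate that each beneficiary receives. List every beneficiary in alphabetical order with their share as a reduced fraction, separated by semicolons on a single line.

Frida 1/4; Hakon 1/8; Hallvard 1/16; Ingeborg 1/4; Liv 1/16; Sindre 1/16; Tove 1/8; Ylva 1/16

Neither parent survives and there are no descendants, so the estate passes to Trygve's siblings and their issue per stirpes.
The estate is divided into 4 equal shares of 1/4 among Solveig, Ingeborg, Jorunn, Frida.
Solveig predeceased; the 1/4 allotted to Solveig's branch passes to Solveig's issue by representation.
Vidar's line is the sole branch at this level, so the full 1/4 passes to Vidar's issue by representation.
The 1/4 is divided into 2 equal shares of 1/8 among Hakon, Tove.
Hakon is living and takes 1/8.
Tove is living and takes 1/8.
Ingeborg is living and takes 1/4.
Jorunn predeceased; the 1/4 allotted to Jorunn's branch passes to Jorunn's issue by representation.
The 1/4 is divided into 4 equal shares of 1/16 among Liv, Sindre, Ylva, Hallvard.
Liv is living and takes 1/16.
Sindre is living and takes 1/16.
Ylva is living and takes 1/16.
Hallvard is living and takes 1/16.
Frida is living and takes 1/4.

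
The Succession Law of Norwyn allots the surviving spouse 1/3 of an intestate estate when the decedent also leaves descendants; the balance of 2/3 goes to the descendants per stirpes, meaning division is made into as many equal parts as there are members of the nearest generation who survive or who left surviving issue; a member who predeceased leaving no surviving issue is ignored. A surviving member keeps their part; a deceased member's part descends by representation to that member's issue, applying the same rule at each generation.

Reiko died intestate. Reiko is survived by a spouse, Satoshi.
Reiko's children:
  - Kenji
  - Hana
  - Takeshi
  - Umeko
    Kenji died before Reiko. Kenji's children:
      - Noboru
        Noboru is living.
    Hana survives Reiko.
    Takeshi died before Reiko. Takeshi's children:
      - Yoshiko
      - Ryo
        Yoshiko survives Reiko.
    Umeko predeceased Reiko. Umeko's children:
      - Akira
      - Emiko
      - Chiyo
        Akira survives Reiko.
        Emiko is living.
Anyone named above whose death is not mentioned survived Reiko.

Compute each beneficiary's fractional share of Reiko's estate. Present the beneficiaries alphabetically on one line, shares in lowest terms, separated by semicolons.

Satoshi, as surviving spouse, takes 1/3.
The remaining 2/3 passes to Reiko's descendants per stirpes.
The 2/3 is divided into 4 equal shares of 1/6 among Kenji, Hana, Takeshi, Umeko.
Kenji predeceased; the 1/6 allotted to Kenji's branch passes to Kenji's issue by representation.
Noboru is the sole taker at this level and receives the full 1/6.
Hana is living and takes 1/6.
Takeshi predeceased; the 1/6 allotted to Takeshi's branch passes to Takeshi's issue by representation.
The 1/6 is divided into 2 equal shares of 1/12 among Yoshiko, Ryo.
Yoshiko is living and takes 1/12.
Ryo is living and takes 1/12.
Umeko predeceased; the 1/6 allotted to Umeko's branch passes to Umeko's issue by representation.
The 1/6 is divided into 3 equal shares of 1/18 among Akira, Emiko, Chiyo.
Akira is living and takes 1/18.
Emiko is living and takes 1/18.
Chiyo is living and takes 1/18.

Akira 1/18; Chiyo 1/18; Emiko 1/18; Hana 1/6; Noboru 1/6; Ryo 1/12; Satoshi 1/3; Yoshiko 1/12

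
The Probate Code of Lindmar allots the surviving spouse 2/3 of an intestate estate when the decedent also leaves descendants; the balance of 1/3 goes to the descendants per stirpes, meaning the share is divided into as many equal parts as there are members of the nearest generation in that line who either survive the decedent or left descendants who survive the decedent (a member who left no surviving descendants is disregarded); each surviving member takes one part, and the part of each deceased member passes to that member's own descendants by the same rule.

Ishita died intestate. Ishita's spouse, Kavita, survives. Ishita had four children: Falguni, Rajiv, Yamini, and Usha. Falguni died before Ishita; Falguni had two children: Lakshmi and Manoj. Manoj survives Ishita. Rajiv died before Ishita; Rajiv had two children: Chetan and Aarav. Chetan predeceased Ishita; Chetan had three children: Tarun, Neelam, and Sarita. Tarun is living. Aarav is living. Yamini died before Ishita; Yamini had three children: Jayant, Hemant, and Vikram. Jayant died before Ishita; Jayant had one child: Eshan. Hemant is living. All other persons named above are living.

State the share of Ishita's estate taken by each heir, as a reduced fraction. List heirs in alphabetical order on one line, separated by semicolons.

Aarav 1/24; Eshan 1/36; Hemant 1/36; Kavita 2/3; Lakshmi 1/24; Manoj 1/24; Neelam 1/72; Sarita 1/72; Tarun 1/72; Usha 1/12; Vikram 1/36

Kavita, as surviving spouse, takes 2/3.
The remaining 1/3 passes to Ishita's descendants per stirpes.
The 1/3 is divided into 4 equal shares of 1/12 among Falguni, Rajiv, Yamini, Usha.
Falguni predeceased; the 1/12 allotted to Falguni's branch passes to Falguni's issue by representation.
The 1/12 is divided into 2 equal shares of 1/24 among Lakshmi, Manoj.
Lakshmi is living and takes 1/24.
Manoj is living and takes 1/24.
Rajiv predeceased; the 1/12 allotted to Rajiv's branch passes to Rajiv's issue by representation.
The 1/12 is divided into 2 equal shares of 1/24 among Chetan, Aarav.
Chetan predeceased; the 1/24 allotted to Chetan's branch passes to Chetan's issue by representation.
The 1/24 is divided into 3 equal shares of 1/72 among Tarun, Neelam, Sarita.
Tarun is living and takes 1/72.
Neelam is living and takes 1/72.
Sarita is living and takes 1/72.
Aarav is living and takes 1/24.
Yamini predeceased; the 1/12 allotted to Yamini's branch passes to Yamini's issue by representation.
The 1/12 is divided into 3 equal shares of 1/36 among Jayant, Hemant, Vikram.
Jayant predeceased; the 1/36 allotted to Jayant's branch passes to Jayant's issue by representation.
Eshan is the sole taker at this level and receives the full 1/36.
Hemant is living and takes 1/36.
Vikram is living and takes 1/36.
Usha is living and takes 1/12.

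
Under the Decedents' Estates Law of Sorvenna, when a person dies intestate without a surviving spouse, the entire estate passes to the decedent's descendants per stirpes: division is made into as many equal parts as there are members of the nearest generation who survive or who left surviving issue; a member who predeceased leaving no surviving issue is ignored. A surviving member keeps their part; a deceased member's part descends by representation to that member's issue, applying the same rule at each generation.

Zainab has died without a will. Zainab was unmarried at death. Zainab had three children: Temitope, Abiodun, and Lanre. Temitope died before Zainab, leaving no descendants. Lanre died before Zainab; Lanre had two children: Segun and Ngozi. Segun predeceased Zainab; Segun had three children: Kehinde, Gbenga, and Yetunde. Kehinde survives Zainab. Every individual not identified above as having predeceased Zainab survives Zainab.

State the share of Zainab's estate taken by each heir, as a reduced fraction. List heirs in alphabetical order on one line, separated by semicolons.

There is no surviving spouse, so the entire estate passes to Zainab's descendants per stirpes.
Temitope left no surviving issue, so that branch lapses and is disregarded.
The estate is divided into 2 equal shares of 1/2 among Abiodun, Lanre.
Abiodun is living and takes 1/2.
Lanre predeceased; the 1/2 allotted to Lanre's branch passes to Lanre's issue by representation.
The 1/2 is divided into 2 equal shares of 1/4 among Segun, Ngozi.
Segun predeceased; the 1/4 allotted to Segun's branch passes to Segun's issue by representation.
The 1/4 is divided into 3 equal shares of 1/12 among Kehinde, Gbenga, Yetunde.
Kehinde is living and takes 1/12.
Gbenga is living and takes 1/12.
Yetunde is living and takes 1/12.
Ngozi is living and takes 1/4.

Abiodun 1/2; Gbenga 1/12; Kehinde 1/12; Ngozi 1/4; Yetunde 1/12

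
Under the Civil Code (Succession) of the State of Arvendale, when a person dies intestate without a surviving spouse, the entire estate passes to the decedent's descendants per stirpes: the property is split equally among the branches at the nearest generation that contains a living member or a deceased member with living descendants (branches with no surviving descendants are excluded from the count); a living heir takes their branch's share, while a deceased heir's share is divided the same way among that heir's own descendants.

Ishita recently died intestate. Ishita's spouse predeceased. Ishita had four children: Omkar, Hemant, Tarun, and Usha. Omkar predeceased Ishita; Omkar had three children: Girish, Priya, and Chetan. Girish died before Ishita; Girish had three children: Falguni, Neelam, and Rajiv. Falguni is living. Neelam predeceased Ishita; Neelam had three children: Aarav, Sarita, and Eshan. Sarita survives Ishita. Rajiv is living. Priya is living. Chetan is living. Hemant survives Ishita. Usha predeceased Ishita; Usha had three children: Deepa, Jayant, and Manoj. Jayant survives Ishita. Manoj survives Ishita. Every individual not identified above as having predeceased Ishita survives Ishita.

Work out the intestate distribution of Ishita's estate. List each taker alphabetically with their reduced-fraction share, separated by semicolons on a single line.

There is no surviving spouse, so the entire estate passes to Ishita's descendants per stirpes.
The estate is divided into 4 equal shares of 1/4 among Omkar, Hemant, Tarun, Usha.
Omkar predeceased; the 1/4 allotted to Omkar's branch passes to Omkar's issue by representation.
The 1/4 is divided into 3 equal shares of 1/12 among Girish, Priya, Chetan.
Girish predeceased; the 1/12 allotted to Girish's branch passes to Girish's issue by representation.
The 1/12 is divided into 3 equal shares of 1/36 among Falguni, Neelam, Rajiv.
Falguni is living and takes 1/36.
Neelam predeceased; the 1/36 allotted to Neelam's branch passes to Neelam's issue by representation.
The 1/36 is divided into 3 equal shares of 1/108 among Aarav, Sarita, Eshan.
Aarav is living and takes 1/108.
Sarita is living and takes 1/108.
Eshan is living and takes 1/108.
Rajiv is living and takes 1/36.
Priya is living and takes 1/12.
Chetan is living and takes 1/12.
Hemant is living and takes 1/4.
Tarun is living and takes 1/4.
Usha predeceased; the 1/4 allotted to Usha's branch passes to Usha's issue by representation.
The 1/4 is divided into 3 equal shares of 1/12 among Deepa, Jayant, Manoj.
Deepa is living and takes 1/12.
Jayant is living and takes 1/12.
Manoj is living and takes 1/12.

Aarav 1/108; Chetan 1/12; Deepa 1/12; Eshan 1/108; Falguni 1/36; Hemant 1/4; Jayant 1/12; Manoj 1/12; Priya 1/12; Rajiv 1/36; Sarita 1/108; Tarun 1/4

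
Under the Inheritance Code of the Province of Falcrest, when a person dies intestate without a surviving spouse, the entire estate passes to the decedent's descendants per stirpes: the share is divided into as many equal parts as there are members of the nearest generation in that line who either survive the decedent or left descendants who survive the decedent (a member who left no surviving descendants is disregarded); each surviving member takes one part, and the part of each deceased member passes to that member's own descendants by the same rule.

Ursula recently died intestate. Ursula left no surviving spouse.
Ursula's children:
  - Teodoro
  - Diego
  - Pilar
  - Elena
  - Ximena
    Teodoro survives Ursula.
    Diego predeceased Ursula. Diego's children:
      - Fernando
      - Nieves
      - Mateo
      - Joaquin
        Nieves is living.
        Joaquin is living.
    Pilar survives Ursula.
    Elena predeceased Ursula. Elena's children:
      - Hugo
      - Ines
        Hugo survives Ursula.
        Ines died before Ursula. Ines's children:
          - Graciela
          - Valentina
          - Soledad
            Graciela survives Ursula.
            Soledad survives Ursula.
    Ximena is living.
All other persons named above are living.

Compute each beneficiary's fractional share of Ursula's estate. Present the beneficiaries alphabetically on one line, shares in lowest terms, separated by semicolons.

There is no surviving spouse, so the entire estate passes to Ursula's descendants per stirpes.
The estate is divided into 5 equal shares of 1/5 among Teodoro, Diego, Pilar, Elena, Ximena.
Teodoro is living and takes 1/5.
Diego predeceased; the 1/5 allotted to Diego's branch passes to Diego's issue by representation.
The 1/5 is divided into 4 equal shares of 1/20 among Fernando, Nieves, Mateo, Joaquin.
Fernando is living and takes 1/20.
Nieves is living and takes 1/20.
Mateo is living and takes 1/20.
Joaquin is living and takes 1/20.
Pilar is living and takes 1/5.
Elena predeceased; the 1/5 allotted to Elena's branch passes to Elena's issue by representation.
The 1/5 is divided into 2 equal shares of 1/10 among Hugo, Ines.
Hugo is living and takes 1/10.
Ines predeceased; the 1/10 allotted to Ines's branch passes to Ines's issue by representation.
The 1/10 is divided into 3 equal shares of 1/30 among Graciela, Valentina, Soledad.
Graciela is living and takes 1/30.
Valentina is living and takes 1/30.
Soledad is living and takes 1/30.
Ximena is living and takes 1/5.

Fernando 1/20; Graciela 1/30; Hugo 1/10; Joaquin 1/20; Mateo 1/20; Nieves 1/20; Pilar 1/5; Soledad 1/30; Teodoro 1/5; Valentina 1/30; Ximena 1/5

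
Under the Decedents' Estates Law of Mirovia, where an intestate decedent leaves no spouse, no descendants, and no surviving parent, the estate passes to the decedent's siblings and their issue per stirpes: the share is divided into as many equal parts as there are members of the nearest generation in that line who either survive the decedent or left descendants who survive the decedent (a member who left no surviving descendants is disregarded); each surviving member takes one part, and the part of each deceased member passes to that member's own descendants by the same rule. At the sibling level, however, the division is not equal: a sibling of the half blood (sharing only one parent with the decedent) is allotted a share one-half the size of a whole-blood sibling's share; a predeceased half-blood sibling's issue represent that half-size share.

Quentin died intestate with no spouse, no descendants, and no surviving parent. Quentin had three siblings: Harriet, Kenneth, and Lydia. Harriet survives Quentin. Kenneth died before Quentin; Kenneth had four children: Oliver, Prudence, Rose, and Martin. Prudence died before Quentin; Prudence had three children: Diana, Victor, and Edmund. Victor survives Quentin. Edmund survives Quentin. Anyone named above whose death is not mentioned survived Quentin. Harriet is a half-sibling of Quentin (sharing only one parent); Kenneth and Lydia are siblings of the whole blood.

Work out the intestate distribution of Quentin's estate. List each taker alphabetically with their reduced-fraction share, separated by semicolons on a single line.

Diana 1/30; Edmund 1/30; Harriet 1/5; Lydia 2/5; Martin 1/10; Oliver 1/10; Rose 1/10; Victor 1/30

No spouse, descendants, or parent survives, so the estate passes to Quentin's siblings per stirpes.
Half-blood siblings count for one-half the weight of whole-blood siblings at the initial division.
Dividing 1 in proportion to weights (total weight 5/2): Harriet (weight 1/2) → 1/5; Kenneth (weight 1) → 2/5; Lydia (weight 1) → 2/5.
Harriet is living and takes 1/5.
Kenneth predeceased; the 2/5 allotted to Kenneth's branch passes to Kenneth's issue by representation.
The 2/5 is divided into 4 equal shares of 1/10 among Oliver, Prudence, Rose, Martin.
Oliver is living and takes 1/10.
Prudence predeceased; the 1/10 allotted to Prudence's branch passes to Prudence's issue by representation.
The 1/10 is divided into 3 equal shares of 1/30 among Diana, Victor, Edmund.
Diana is living and takes 1/30.
Victor is living and takes 1/30.
Edmund is living and takes 1/30.
Rose is living and takes 1/10.
Martin is living and takes 1/10.
Lydia is living and takes 2/5.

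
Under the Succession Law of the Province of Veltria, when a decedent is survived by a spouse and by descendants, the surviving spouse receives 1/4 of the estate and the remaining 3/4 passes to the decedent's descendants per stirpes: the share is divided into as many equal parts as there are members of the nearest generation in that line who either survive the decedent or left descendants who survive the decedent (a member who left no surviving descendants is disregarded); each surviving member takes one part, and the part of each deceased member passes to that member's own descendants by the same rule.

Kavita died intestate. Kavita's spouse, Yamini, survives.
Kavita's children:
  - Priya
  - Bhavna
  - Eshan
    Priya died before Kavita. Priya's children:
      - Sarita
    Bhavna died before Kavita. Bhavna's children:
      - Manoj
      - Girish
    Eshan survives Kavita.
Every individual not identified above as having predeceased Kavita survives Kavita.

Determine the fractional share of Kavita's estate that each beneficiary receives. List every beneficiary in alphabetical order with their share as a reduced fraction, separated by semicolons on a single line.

Yamini, as surviving spouse, takes 1/4.
The remaining 3/4 passes to Kavita's descendants per stirpes.
The 3/4 is divided into 3 equal shares of 1/4 among Priya, Bhavna, Eshan.
Priya predeceased; the 1/4 allotted to Priya's branch passes to Priya's issue by representation.
Sarita is the sole taker at this level and receives the full 1/4.
Bhavna predeceased; the 1/4 allotted to Bhavna's branch passes to Bhavna's issue by representation.
The 1/4 is divided into 2 equal shares of 1/8 among Manoj, Girish.
Manoj is living and takes 1/8.
Girish is living and takes 1/8.
Eshan is living and takes 1/4.

Eshan 1/4; Girish 1/8; Manoj 1/8; Sarita 1/4; Yamini 1/4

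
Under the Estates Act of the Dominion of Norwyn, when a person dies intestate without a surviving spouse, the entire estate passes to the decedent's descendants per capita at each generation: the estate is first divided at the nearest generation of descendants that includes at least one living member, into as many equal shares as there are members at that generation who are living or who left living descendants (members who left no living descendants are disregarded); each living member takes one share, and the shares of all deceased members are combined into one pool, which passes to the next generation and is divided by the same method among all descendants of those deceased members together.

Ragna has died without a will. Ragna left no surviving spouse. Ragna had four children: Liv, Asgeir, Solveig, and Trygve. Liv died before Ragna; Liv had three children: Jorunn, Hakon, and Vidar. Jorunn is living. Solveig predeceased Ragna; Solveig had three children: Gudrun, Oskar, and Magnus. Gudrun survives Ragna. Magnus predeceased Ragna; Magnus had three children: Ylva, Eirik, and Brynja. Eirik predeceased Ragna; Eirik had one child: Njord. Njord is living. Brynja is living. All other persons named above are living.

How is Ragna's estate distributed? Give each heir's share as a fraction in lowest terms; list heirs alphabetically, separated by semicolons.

Asgeir 1/4; Brynja 1/36; Gudrun 1/12; Hakon 1/12; Jorunn 1/12; Njord 1/36; Oskar 1/12; Trygve 1/4; Vidar 1/12; Ylva 1/36

There is no surviving spouse, so the entire estate passes to Ragna's descendants per capita at each generation.
At generation 1 (Liv, Asgeir, Solveig, Trygve) there are 4 shares of (1)/4 = 1/4 each.
Living: Asgeir and Trygve — each takes 1/4.
Deceased: Liv and Solveig. Their combined 1/2 is pooled and carried to generation 2.
At generation 2 (Jorunn, Hakon, Vidar, Gudrun, Oskar, Magnus) there are 6 shares of (1/2)/6 = 1/12 each.
Living: Jorunn, Hakon, Vidar, Gudrun, and Oskar — each takes 1/12.
Deceased: Magnus. That 1/12 share is carried to generation 3.
At generation 3 (Ylva, Eirik, Brynja) there are 3 shares of (1/12)/3 = 1/36 each.
Living: Ylva and Brynja — each takes 1/36.
Deceased: Eirik. That 1/36 share is carried to generation 4.
At generation 4 (Njord) there are 1 shares of (1/36)/1 = 1/36 each.
Living: Njord — each takes 1/36.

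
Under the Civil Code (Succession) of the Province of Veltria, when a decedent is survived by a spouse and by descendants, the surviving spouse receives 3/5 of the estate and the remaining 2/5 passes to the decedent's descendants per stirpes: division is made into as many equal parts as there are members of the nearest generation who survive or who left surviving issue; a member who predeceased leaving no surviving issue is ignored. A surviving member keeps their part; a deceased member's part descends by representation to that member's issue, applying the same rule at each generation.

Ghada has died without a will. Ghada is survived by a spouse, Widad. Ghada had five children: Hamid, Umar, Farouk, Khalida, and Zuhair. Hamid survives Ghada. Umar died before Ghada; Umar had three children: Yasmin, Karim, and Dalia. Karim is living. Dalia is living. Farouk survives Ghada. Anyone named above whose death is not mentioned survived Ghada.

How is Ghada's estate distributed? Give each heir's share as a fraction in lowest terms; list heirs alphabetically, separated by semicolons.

Widad, as surviving spouse, takes 3/5.
The remaining 2/5 passes to Ghada's descendants per stirpes.
The 2/5 is divided into 5 equal shares of 2/25 among Hamid, Umar, Farouk, Khalida, Zuhair.
Hamid is living and takes 2/25.
Umar predeceased; the 2/25 allotted to Umar's branch passes to Umar's issue by representation.
The 2/25 is divided into 3 equal shares of 2/75 among Yasmin, Karim, Dalia.
Yasmin is living and takes 2/75.
Karim is living and takes 2/75.
Dalia is living and takes 2/75.
Farouk is living and takes 2/25.
Khalida is living and takes 2/25.
Zuhair is living and takes 2/25.

Dalia 2/75; Farouk 2/25; Hamid 2/25; Karim 2/75; Khalida 2/25; Widad 3/5; Yasmin 2/75; Zuhair 2/25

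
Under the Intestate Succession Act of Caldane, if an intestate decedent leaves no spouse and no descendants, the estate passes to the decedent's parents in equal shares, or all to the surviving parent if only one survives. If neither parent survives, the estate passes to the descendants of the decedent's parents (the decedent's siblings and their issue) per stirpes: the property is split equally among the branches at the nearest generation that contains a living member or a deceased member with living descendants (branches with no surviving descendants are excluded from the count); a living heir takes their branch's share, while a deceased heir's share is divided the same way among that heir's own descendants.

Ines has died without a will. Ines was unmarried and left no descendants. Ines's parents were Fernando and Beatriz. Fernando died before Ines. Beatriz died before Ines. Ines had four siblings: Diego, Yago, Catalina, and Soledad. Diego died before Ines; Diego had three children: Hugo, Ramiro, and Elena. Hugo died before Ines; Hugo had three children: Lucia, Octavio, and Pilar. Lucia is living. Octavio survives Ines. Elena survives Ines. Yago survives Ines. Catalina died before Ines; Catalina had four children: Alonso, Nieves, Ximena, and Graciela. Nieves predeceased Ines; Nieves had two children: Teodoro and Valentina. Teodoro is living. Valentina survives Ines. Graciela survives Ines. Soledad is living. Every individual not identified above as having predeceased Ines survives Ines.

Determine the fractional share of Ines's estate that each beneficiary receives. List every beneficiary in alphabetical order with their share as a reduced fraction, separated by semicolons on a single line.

Alonso 1/16; Elena 1/12; Graciela 1/16; Lucia 1/36; Octavio 1/36; Pilar 1/36; Ramiro 1/12; Soledad 1/4; Teodoro 1/32; Valentina 1/32; Ximena 1/16; Yago 1/4

Neither parent survives and there are no descendants, so the estate passes to Ines's siblings and their issue per stirpes.
The estate is divided into 4 equal shares of 1/4 among Diego, Yago, Catalina, Soledad.
Diego predeceased; the 1/4 allotted to Diego's branch passes to Diego's issue by representation.
The 1/4 is divided into 3 equal shares of 1/12 among Hugo, Ramiro, Elena.
Hugo predeceased; the 1/12 allotted to Hugo's branch passes to Hugo's issue by representation.
The 1/12 is divided into 3 equal shares of 1/36 among Lucia, Octavio, Pilar.
Lucia is living and takes 1/36.
Octavio is living and takes 1/36.
Pilar is living and takes 1/36.
Ramiro is living and takes 1/12.
Elena is living and takes 1/12.
Yago is living and takes 1/4.
Catalina predeceased; the 1/4 allotted to Catalina's branch passes to Catalina's issue by representation.
The 1/4 is divided into 4 equal shares of 1/16 among Alonso, Nieves, Ximena, Graciela.
Alonso is living and takes 1/16.
Nieves predeceased; the 1/16 allotted to Nieves's branch passes to Nieves's issue by representation.
The 1/16 is divided into 2 equal shares of 1/32 among Teodoro, Valentina.
Teodoro is living and takes 1/32.
Valentina is living and takes 1/32.
Ximena is living and takes 1/16.
Graciela is living and takes 1/16.
Soledad is living and takes 1/4.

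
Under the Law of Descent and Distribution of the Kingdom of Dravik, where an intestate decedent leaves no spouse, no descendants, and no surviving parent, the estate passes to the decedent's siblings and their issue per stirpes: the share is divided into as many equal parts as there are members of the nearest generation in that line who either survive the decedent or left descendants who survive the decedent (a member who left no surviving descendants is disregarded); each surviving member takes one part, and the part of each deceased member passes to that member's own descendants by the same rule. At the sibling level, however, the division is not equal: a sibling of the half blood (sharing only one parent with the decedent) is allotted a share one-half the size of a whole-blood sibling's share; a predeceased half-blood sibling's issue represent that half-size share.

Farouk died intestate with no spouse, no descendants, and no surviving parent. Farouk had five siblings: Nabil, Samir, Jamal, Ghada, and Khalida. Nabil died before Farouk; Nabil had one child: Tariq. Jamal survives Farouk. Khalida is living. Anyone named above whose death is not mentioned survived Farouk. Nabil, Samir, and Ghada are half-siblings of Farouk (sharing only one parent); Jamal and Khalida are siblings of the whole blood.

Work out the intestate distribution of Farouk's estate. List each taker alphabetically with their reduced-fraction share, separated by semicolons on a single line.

No spouse, descendants, or parent survives, so the estate passes to Farouk's siblings per stirpes.
Half-blood siblings count for one-half the weight of whole-blood siblings at the initial division.
Dividing 1 in proportion to weights (total weight 7/2): Nabil (weight 1/2) → 1/7; Samir (weight 1/2) → 1/7; Jamal (weight 1) → 2/7; Ghada (weight 1/2) → 1/7; Khalida (weight 1) → 2/7.
Nabil predeceased; the 1/7 allotted to Nabil's branch passes to Nabil's issue by representation.
Tariq is the sole taker at this level and receives the full 1/7.
Samir is living and takes 1/7.
Jamal is living and takes 2/7.
Ghada is living and takes 1/7.
Khalida is living and takes 2/7.

Ghada 1/7; Jamal 2/7; Khalida 2/7; Samir 1/7; Tariq 1/7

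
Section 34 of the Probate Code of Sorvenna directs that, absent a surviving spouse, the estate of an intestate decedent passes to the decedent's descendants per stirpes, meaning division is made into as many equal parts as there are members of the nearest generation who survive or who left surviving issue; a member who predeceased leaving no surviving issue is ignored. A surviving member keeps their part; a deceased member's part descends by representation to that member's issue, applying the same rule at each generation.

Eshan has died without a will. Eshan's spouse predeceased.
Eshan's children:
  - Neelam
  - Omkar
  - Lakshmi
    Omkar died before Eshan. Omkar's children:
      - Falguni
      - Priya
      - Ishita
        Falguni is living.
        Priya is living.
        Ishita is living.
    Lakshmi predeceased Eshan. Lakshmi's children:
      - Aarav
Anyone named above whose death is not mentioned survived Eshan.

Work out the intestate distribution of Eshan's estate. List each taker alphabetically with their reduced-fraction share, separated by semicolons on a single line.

Aarav 1/3; Falguni 1/9; Ishita 1/9; Neelam 1/3; Priya 1/9

There is no surviving spouse, so the entire estate passes to Eshan's descendants per stirpes.
The estate is divided into 3 equal shares of 1/3 among Neelam, Omkar, Lakshmi.
Neelam is living and takes 1/3.
Omkar predeceased; the 1/3 allotted to Omkar's branch passes to Omkar's issue by representation.
The 1/3 is divided into 3 equal shares of 1/9 among Falguni, Priya, Ishita.
Falguni is living and takes 1/9.
Priya is living and takes 1/9.
Ishita is living and takes 1/9.
Lakshmi predeceased; the 1/3 allotted to Lakshmi's branch passes to Lakshmi's issue by representation.
Aarav is the sole taker at this level and receives the full 1/3.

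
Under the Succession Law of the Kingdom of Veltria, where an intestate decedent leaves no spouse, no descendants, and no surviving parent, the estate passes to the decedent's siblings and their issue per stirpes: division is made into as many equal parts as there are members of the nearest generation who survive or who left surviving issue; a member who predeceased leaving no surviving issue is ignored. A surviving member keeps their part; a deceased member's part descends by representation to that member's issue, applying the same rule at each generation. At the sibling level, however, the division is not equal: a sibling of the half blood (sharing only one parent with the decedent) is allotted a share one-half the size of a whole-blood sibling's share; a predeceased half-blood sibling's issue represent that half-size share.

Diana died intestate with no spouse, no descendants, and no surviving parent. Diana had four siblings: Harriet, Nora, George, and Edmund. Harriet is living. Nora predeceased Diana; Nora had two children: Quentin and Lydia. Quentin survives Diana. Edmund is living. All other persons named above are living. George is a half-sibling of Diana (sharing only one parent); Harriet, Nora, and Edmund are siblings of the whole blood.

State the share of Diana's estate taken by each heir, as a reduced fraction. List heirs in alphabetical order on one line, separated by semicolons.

Edmund 2/7; George 1/7; Harriet 2/7; Lydia 1/7; Quentin 1/7

No spouse, descendants, or parent survives, so the estate passes to Diana's siblings per stirpes.
Half-blood siblings count for one-half the weight of whole-blood siblings at the initial division.
Dividing 1 in proportion to weights (total weight 7/2): Harriet (weight 1) → 2/7; Nora (weight 1) → 2/7; George (weight 1/2) → 1/7; Edmund (weight 1) → 2/7.
Harriet is living and takes 2/7.
Nora predeceased; the 2/7 allotted to Nora's branch passes to Nora's issue by representation.
The 2/7 is divided into 2 equal shares of 1/7 among Quentin, Lydia.
Quentin is living and takes 1/7.
Lydia is living and takes 1/7.
George is living and takes 1/7.
Edmund is living and takes 2/7.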